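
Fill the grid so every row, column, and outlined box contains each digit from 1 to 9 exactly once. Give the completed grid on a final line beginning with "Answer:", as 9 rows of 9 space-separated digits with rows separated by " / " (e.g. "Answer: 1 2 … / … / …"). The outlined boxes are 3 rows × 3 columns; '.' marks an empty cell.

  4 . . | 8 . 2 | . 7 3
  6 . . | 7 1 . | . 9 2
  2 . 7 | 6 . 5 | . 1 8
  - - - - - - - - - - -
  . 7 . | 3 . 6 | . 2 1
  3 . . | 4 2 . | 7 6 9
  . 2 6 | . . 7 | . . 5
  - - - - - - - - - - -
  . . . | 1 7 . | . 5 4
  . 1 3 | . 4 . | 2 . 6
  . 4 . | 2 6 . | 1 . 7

Step 1. [r7c7∈{3,8,9}] col 7 places 9 nowhere but r7c7, so r7c7=9.
Step 2. [r7c1∈{8}] only 8 remains possible at r7c1. So r7c1=8.
Step 3. [r1c5∈{9}] nothing but 9 survives at r1c5. So r1c5=9.
Step 4. [r1c2∈{5}] r1c2 is down to just 5. So r1c2=5.
Step 5. [r5c3∈{1,5,8}] r5c3 is the only open cell in row 5 admitting 5 ⇒ r5c3=5.
Step 6. [r6c8∈{3,4,8}] across col 8, 4 lands solely at r6c8. So r6c8=4.
Step 7. [r4c1∈{9}] nothing but 9 survives at r4c1, so r4c1=9.
Step 8. [r4c7∈{8}] only 8 remains possible at r4c7 ⇒ r4c7=8.
Step 9. [r8c8∈{8}] r8c8's peers cover all but 8 ⇒ r8c8=8.
Step 10. [r9c6∈{3,8,9}] 8 has one home in row 9: r9c6. So r9c6=8.
Step 11. [r2c6∈{3,4}] col 6 places 4 nowhere but r2c6, so r2c6=4.
Step 12. [r2c2∈{3,8}] 3 has one home in row 2: r2c2, so r2c2=3.
Step 13. [r8c4∈{5,9}] in col 4, 5 fits only at r8c4 ⇒ r8c4=5.
Step 14. [r4c3∈{4}] r4c3 is down to just 4, so r4c3=4.
Step 15. [r2c7∈{5}] r2c7's peers cover all but 5 ⇒ r2c7=5.
Step 16. [r6c5∈{8}] only 8 remains possible at r6c5, so r6c5=8.
Step 17. [r6c7∈{3}] r6c7's peers cover all but 3, so r6c7=3.
Step 18. [r6c1∈{1}] r6c1's peers cover all but 1. So r6c1=1.
Step 19. [r1c3∈{1}] r1c3 has the single candidate 1 ⇒ r1c3=1.
Step 20. [r8c1∈{7}] only 7 remains possible at r8c1 ⇒ r8c1=7.
Step 21. [r2c3∈{8}] r2c3 has the single candidate 8 ⇒ r2c3=8.
Step 22. [r5c6∈{1}] r5c6 is down to just 1. So r5c6=1.
Step 23. [r7c2∈{6}] r7c2 has the single candidate 6. So r7c2=6.
Step 24. [r3c2∈{9}] r3c2 is down to just 9, so r3c2=9.
Step 25. [r4c5∈{5}] r4c5 has the single candidate 5 ⇒ r4c5=5.
Step 26. [r9c8∈{3}] r9c8 has the single candidate 3, so r9c8=3.
Step 27. [r9c3∈{9}] r9c3 is down to just 9 ⇒ r9c3=9.
Step 28. [r7c3∈{2}] r7c3 has the single candidate 2, so r7c3=2.
Step 29. [r8c6∈{9}] r8c6's peers cover all but 9 ⇒ r8c6=9.
Step 30. [r3c7∈{4}] r3c7 is down to just 4. So r3c7=4.
Step 31. [r9c1∈{5}] r9c1 has the single candidate 5 ⇒ r9c1=5.
Step 32. [r3c5∈{3}] r3c5 is down to just 3. So r3c5=3.
Step 33. [r5c2∈{8}] nothing but 8 survives at r5c2, so r5c2=8.
Step 34. [r6c4∈{9}] r6c4 has the single candidate 9 ⇒ r6c4=9.
Step 35. [r1c7∈{6}] only 6 remains possible at r1c7 ⇒ r1c7=6.
Step 36. [r7c6∈{3}] nothing but 3 survives at r7c6. So r7c6=3.

Answer: 4 5 1 8 9 2 6 7 3 / 6 3 8 7 1 4 5 9 2 / 2 9 7 6 3 5 4 1 8 / 9 7 4 3 5 6 8 2 1 / 3 8 5 4 2 1 7 6 9 / 1 2 6 9 8 7 3 4 5 / 8 6 2 1 7 3 9 5 4 / 7 1 3 5 4 9 2 8 6 / 5 4 9 2 6 8 1 3 7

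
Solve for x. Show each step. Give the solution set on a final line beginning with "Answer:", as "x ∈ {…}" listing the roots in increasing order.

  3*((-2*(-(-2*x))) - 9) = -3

Step 1. [3*((-2*(-(-2*x))) - 9) = -3] 3 out front; divide by 3. So div: (-2*(-(-2*x))) - 9 = -1.
Step 2. [(-2*(-(-2*x))) - 9 = -1] 9 comes off first (add 9) ⇒ sub: -2*(-(-2*x)) = 8.
Step 3. [-2*(-(-2*x)) = 8] leading coefficient -2: divide by -2 ⇒ div: -(-2*x) = -4.
Step 4. [-(-2*x) = -4] LHS negated; negate both sides, so neg: -2*x = 4.
Step 5. [-2*x = 4] -2·(inner) — divide through by -2. So div: x = -2.

Answer: x ∈ {-2}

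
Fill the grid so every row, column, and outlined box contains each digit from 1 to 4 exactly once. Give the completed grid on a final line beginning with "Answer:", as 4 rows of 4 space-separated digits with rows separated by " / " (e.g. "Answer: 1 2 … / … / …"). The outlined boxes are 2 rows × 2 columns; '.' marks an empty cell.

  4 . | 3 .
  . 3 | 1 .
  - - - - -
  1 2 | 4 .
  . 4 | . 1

Step 1. [r1c4∈{2}] r1c4's peers cover all but 2, so r1c4=2.
Step 2. [r1c2∈{1}] r1c2 is down to just 1 ⇒ r1c2=1.
Step 3. [r4c3∈{2}] r4c3's peers cover all but 2 ⇒ r4c3=2.
Step 4. [r3c4∈{3}] only 3 remains possible at r3c4, so r3c4=3.
Step 5. [r2c4∈{4}] nothing but 4 survives at r2c4. So r2c4=4.
Step 6. [r2c1∈{2}] only 2 remains possible at r2c1 ⇒ r2c1=2.
Step 7. [r4c1∈{3}] r4c1's peers cover all but 3. So r4c1=3.

Answer: 4 1 3 2 / 2 3 1 4 / 1 2 4 3 / 3 4 2 1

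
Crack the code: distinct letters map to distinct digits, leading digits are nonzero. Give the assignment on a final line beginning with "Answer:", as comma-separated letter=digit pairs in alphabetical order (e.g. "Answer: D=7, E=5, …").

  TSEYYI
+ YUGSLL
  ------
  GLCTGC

Step 1. [col 1: I + L ≡ C (mod 10)] column 1 (I + L ≡ C (mod 10), carry-in 0) doesn't pin L yet; pick L=3 and continue, so L=3.
Step 2. [col 1: I + L ≡ C (mod 10)] no forcing yet in column 1 (carry-in 0); I=6 is free and consistent — try it, so I=6.
Step 3. [col 1: I + L ≡ C (mod 10)] in column 1 we have I+L≡C with carry-in 0; given I=6, L=3 and digits 3,6 already taken and all letters distinct, that pins C to 9, so C=9.
Step 4. [col 2: Y + L ≡ G (mod 10)] no forcing yet in column 2 (carry-in 0); Y=4 is free and consistent — try it ⇒ Y=4.
Step 5. [col 2: Y + L ≡ G (mod 10)] in column 2 we have Y+L≡G with carry-in 0; given Y=4, L=3 and digits 3,4,6,9 already taken and all letters distinct, that pins G to 7 ⇒ G=7.
Step 6. [col 3: Y + S ≡ T (mod 10)] no forcing yet in column 3 (carry-in 0); S=8 is free and consistent — try it, so S=8.
Step 7. [col 3: Y + S ≡ T (mod 10)] in column 3 we have Y+S≡T with carry-in 0; given Y=4, S=8 and digits 3,4,6,7,8,9 already taken and all letters distinct, that pins T to 2. So T=2.
Step 8. [col 4: E + G ≡ C (mod 10)] in column 4 we have E+G≡C with carry-in 1; given G=7, C=9 and digits 2,3,4,6,7,8,9 already taken and all letters distinct, that pins E to 1, so E=1.
Step 9. [col 5: S + U ≡ L (mod 10)] column 5 reads S+U+carry(0)=L with S=8, L=3; with digits 1,2,3,4,6,7,8,9 already taken and all letters distinct, the only value for U is 5, so U=5.

Answer: C=9, E=1, G=7, I=6, L=3, S=8, T=2, U=5, Y=4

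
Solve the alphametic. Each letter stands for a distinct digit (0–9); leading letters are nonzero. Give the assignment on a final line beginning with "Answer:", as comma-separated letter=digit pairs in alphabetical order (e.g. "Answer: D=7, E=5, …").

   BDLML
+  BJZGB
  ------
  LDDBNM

Step 1. [col 1: L + B ≡ M (mod 10)] column 1 (L + B ≡ M (mod 10), carry-in 0) doesn't pin M yet; pick M=7 and continue. So M=7.
Step 2. [col 1: L + B ≡ M (mod 10)] column 1 (L + B ≡ M (mod 10), carry-in 0) doesn't pin L yet; pick L=1 and continue, so L=1.
Step 3. [col 1: L + B ≡ M (mod 10)] column 1 reads L+B+carry(0)=M with L=1, M=7; with digits 1,7 already taken and all letters distinct, the only value for B is 6, so B=6.
Step 4. [col 2: M + G ≡ N (mod 10)] N=5 is one option consistent with column 2 (M + G ≡ N (mod 10), carry-in 0) — take it ⇒ N=5.
Step 5. [col 2: M + G ≡ N (mod 10)] column 2 reads M+G+carry(0)=N with M=7, N=5; with digits 1,5,6,7 already taken and all letters distinct, the only value for G is 8. So G=8.
Step 6. [col 3: L + Z ≡ B (mod 10)] in column 3 we have L+Z≡B with carry-in 1; given L=1, B=6 and digits 1,5,6,7,8 already taken and all letters distinct, that pins Z to 4 ⇒ Z=4.
Step 7. [col 4: D + J ≡ D (mod 10)] column 4: given nothing yet, carry-in 0, and digits 1,4,5,6,7,8 already taken and all letters distinct, D+J≡D (mod 10) forces J=0 ⇒ J=0.
Step 8. [col 4: D + J ≡ D (mod 10)] several values work for D in column 4 (D + J ≡ D (mod 10), carry-in 0); try D=2. So D=2.

Answer: B=6, D=2, G=8, J=0, L=1, M=7, N=5, Z=4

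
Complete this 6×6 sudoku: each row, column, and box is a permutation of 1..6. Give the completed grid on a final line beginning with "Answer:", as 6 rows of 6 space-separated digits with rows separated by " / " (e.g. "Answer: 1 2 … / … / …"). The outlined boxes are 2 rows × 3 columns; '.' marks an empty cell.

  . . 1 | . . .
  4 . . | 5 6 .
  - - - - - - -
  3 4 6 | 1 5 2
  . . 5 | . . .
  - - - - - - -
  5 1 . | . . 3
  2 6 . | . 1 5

Step 1. [r6c4∈{4}] r6c4 has the single candidate 4 ⇒ r6c4=4.
Step 2. [r2c3∈{2,3}] across col 3, 2 lands solely at r2c3 ⇒ r2c3=2.
Step 3. [r1c6∈{4}] r1c6 is down to just 4 ⇒ r1c6=4.
Step 4. [r5c4∈{2,6}] r5c4 is the only open cell in row 5 admitting 6. So r5c4=6.
Step 5. [r1c4∈{2,3}] r1c4 is the only open cell in col 4 admitting 2, so r1c4=2.
Step 6. [r1c5∈{3}] r1c5 is down to just 3. So r1c5=3.
Step 7. [r4c4∈{3}] nothing but 3 survives at r4c4. So r4c4=3.
Step 8. [r1c2∈{5}] nothing but 5 survives at r1c2 ⇒ r1c2=5.
Step 9. [r4c2∈{2}] r4c2's peers cover all but 2, so r4c2=2.
Step 10. [r5c5∈{2}] r5c5 is down to just 2 ⇒ r5c5=2.
Step 11. [r6c3∈{3}] only 3 remains possible at r6c3. So r6c3=3.
Step 12. [r4c1∈{1}] only 1 remains possible at r4c1 ⇒ r4c1=1.
Step 13. [r2c2∈{3}] r2c2's peers cover all but 3 ⇒ r2c2=3.
Step 14. [r5c3∈{4}] only 4 remains possible at r5c3. So r5c3=4.
Step 15. [r2c6∈{1}] only 1 remains possible at r2c6, so r2c6=1.
Step 16. [r4c6∈{6}] r4c6's peers cover all but 6. So r4c6=6.
Step 17. [r1c1∈{6}] r1c1 has the single candidate 6 ⇒ r1c1=6.
Step 18. [r4c5∈{4}] nothing but 4 survives at r4c5. So r4c5=4.

Answer: 6 5 1 2 3 4 / 4 3 2 5 6 1 / 3 4 6 1 5 2 / 1 2 5 3 4 6 / 5 1 4 6 2 3 / 2 6 3 4 1 5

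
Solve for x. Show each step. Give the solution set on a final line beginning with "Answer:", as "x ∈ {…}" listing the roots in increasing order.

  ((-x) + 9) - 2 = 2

Step 1. [((-x) + 9) - 2 = 2] the outer -2 inverts by adding 2, so sub: (-x) + 9 = 4.
Step 2. [(-x) + 9 = 4] peel the +9: subtract 9 from each side. So sub: -x = -5.
Step 3. [-x = -5] LHS negated; negate both sides. So neg: x = 5.

Answer: x ∈ {5}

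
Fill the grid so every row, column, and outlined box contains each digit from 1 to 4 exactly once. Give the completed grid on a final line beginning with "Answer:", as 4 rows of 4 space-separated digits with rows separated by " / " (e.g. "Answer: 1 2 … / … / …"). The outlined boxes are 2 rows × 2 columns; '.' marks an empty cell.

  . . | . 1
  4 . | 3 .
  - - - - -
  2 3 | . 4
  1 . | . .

Step 1. [r2c4∈{2}] r2c4's peers cover all but 2, so r2c4=2.
Step 2. [r4c2∈{4}] r4c2's peers cover all but 4 ⇒ r4c2=4.
Step 3. [r1c2∈{2}] r1c2's peers cover all but 2, so r1c2=2.
Step 4. [r1c1∈{3}] nothing but 3 survives at r1c1. So r1c1=3.
Step 5. [r2c2∈{1}] only 1 remains possible at r2c2 ⇒ r2c2=1.
Step 6. [r1c3∈{4}] r1c3's peers cover all but 4, so r1c3=4.
Step 7. [r3c3∈{1}] only 1 remains possible at r3c3 ⇒ r3c3=1.
Step 8. [r4c3∈{2}] r4c3's peers cover all but 2, so r4c3=2.
Step 9. [r4c4∈{3}] only 3 remains possible at r4c4. So r4c4=3.

Answer: 3 2 4 1 / 4 1 3 2 / 2 3 1 4 / 1 4 2 3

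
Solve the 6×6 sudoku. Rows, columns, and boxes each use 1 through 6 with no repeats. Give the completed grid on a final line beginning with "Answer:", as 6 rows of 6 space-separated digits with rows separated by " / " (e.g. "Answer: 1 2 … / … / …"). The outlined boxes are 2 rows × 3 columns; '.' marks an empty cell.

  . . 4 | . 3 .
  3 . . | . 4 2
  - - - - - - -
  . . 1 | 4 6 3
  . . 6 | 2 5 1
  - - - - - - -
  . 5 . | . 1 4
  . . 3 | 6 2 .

Step 1. [r2c2∈{1,6}] across row 2, 6 lands solely at r2c2, so r2c2=6.
Step 2. [r3c2∈{2}] r3c2 has the single candidate 2, so r3c2=2.
Step 3. [r1c1∈{1,2,5}] r1c1 is the only open cell in row 1 admitting 2, so r1c1=2.
Step 4. [r6c1∈{1,4}] r6c1 is the only open cell in col 1 admitting 1, so r6c1=1.
Step 5. [r2c4∈{1,5}] row 2 places 1 nowhere but r2c4, so r2c4=1.
Step 6. [r6c6∈{5}] r6c6 is down to just 5 ⇒ r6c6=5.
Step 7. [r4c1∈{4}] r4c1 is down to just 4 ⇒ r4c1=4.
Step 8. [r5c3∈{2}] only 2 remains possible at r5c3. So r5c3=2.
Step 9. [r1c2∈{1}] r1c2 has the single candidate 1 ⇒ r1c2=1.
Step 10. [r5c1∈{6}] r5c1 has the single candidate 6 ⇒ r5c1=6.
Step 11. [r1c6∈{6}] r1c6 has the single candidate 6 ⇒ r1c6=6.
Step 12. [r6c2∈{4}] r6c2's peers cover all but 4 ⇒ r6c2=4.
Step 13. [r1c4∈{5}] r1c4 has the single candidate 5, so r1c4=5.
Step 14. [r3c1∈{5}] nothing but 5 survives at r3c1 ⇒ r3c1=5.
Step 15. [r5c4∈{3}] r5c4 is down to just 3, so r5c4=3.
Step 16. [r4c2∈{3}] nothing but 3 survives at r4c2 ⇒ r4c2=3.
Step 17. [r2c3∈{5}] r2c3 is down to just 5, so r2c3=5.

Answer: 2 1 4 5 3 6 / 3 6 5 1 4 2 / 5 2 1 4 6 3 / 4 3 6 2 5 1 / 6 5 2 3 1 4 / 1 4 3 6 2 5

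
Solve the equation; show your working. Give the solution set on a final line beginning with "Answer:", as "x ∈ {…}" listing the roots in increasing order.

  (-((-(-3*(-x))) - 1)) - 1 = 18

Step 1. [(-((-(-3*(-x))) - 1)) - 1 = 18] add 1: x sits inside (… - 1) ⇒ sub: -((-(-3*(-x))) - 1) = 19.
Step 2. [-((-(-3*(-x))) - 1) = 19] leading − — multiply by −1. So neg: (-(-3*(-x))) - 1 = -19.
Step 3. [(-(-3*(-x))) - 1 = -19] 1 comes off first (add 1). So sub: -(-3*(-x)) = -18.
Step 4. [-(-3*(-x)) = -18] leading − — multiply by −1, so neg: -3*(-x) = 18.
Step 5. [-3*(-x) = 18] -3 out front; divide by -3. So div: -x = -6.
Step 6. [-x = -6] LHS negated; negate both sides, so neg: x = 6.

Answer: x ∈ {6}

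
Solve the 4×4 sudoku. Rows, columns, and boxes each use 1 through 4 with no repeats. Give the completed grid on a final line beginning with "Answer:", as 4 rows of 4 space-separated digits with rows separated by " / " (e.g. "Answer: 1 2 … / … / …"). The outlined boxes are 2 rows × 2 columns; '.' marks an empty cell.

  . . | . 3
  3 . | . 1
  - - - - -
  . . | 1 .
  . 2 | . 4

Step 1. [r2c2∈{4}] r2c2's peers cover all but 4. So r2c2=4.
Step 2. [r1c1∈{1,2}] in col 1, 2 fits only at r1c1 ⇒ r1c1=2.
Step 3. [r3c2∈{3}] only 3 remains possible at r3c2. So r3c2=3.
Step 4. [r1c3∈{4}] r1c3's peers cover all but 4 ⇒ r1c3=4.
Step 5. [r4c3∈{3}] only 3 remains possible at r4c3. So r4c3=3.
Step 6. [r2c3∈{2}] nothing but 2 survives at r2c3, so r2c3=2.
Step 7. [r1c2∈{1}] nothing but 1 survives at r1c2 ⇒ r1c2=1.
Step 8. [r3c4∈{2}] r3c4 has the single candidate 2, so r3c4=2.
Step 9. [r4c1∈{1}] r4c1's peers cover all but 1. So r4c1=1.
Step 10. [r3c1∈{4}] nothing but 4 survives at r3c1 ⇒ r3c1=4.

Answer: 2 1 4 3 / 3 4 2 1 / 4 3 1 2 / 1 2 3 4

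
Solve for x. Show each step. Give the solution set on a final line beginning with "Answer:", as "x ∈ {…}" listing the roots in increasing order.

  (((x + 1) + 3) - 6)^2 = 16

Step 1. [(((x + 1) + 3) - 6)^2 = 16] √ both sides: 16 ≥ 0 gives two branches. So sqrt: ((x + 1) + 3) - 6 = 4 or -4.
Step 2. [((x + 1) + 3) - 6 = 4 or -4] the outer -6 inverts by adding 6. So sub: (x + 1) + 3 = 10 or 2.
Step 3. [(x + 1) + 3 = 10 or 2] subtract 3: x sits inside (… + 3) ⇒ sub: x + 1 = 7 or -1.
Step 4. [x + 1 = 7 or -1] peel the +1: subtract 1 from each side. So sub: x = 6 or -2.

Answer: x ∈ {-2, 6}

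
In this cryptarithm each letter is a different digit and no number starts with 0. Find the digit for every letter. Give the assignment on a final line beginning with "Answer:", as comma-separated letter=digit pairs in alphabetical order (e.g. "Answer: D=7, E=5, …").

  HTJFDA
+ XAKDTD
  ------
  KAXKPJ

Step 1. [col 1: A + D ≡ J (mod 10)] column 1 (A + D ≡ J (mod 10), carry-in 0) doesn't pin A yet; pick A=3 and continue. So A=3.
Step 2. [col 1: A + D ≡ J (mod 10)] no forcing yet in column 1 (carry-in 0); J=4 is free and consistent — try it, so J=4.
Step 3. [col 1: A + D ≡ J (mod 10)] column 1: given A=3, J=4, carry-in 0, and digits 3,4 already taken and all letters distinct, A+D≡J (mod 10) forces D=1 ⇒ D=1.
Step 4. [col 2: D + T ≡ P (mod 10)] no forcing yet in column 2 (carry-in 0); T=9 is free and consistent — try it. So T=9.
Step 5. [col 2: D + T ≡ P (mod 10)] in column 2 we have D+T≡P with carry-in 0; given D=1, T=9 and digits 1,3,4,9 already taken and all letters distinct, that pins P to 0, so P=0.
Step 6. [col 3: F + D ≡ K (mod 10)] no forcing yet in column 3 (carry-in 1); K=8 is free and consistent — try it ⇒ K=8.
Step 7. [col 3: F + D ≡ K (mod 10)] column 3 reads F+D+carry(1)=K with D=1, K=8; with digits 0,1,3,4,8,9 already taken and all letters distinct, the only value for F is 6 ⇒ F=6.
Step 8. [col 4: J + K ≡ X (mod 10)] in column 4 we have J+K≡X with carry-in 0; given J=4, K=8 and digits 0,1,3,4,6,8,9 already taken and all letters distinct, that pins X to 2 ⇒ X=2.
Step 9. [col 6: H + X ≡ K (mod 10)] column 6: given X=2, K=8, carry-in 1, and digits 0,1,2,3,4,6,8,9 already taken and all letters distinct, H+X≡K (mod 10) forces H=5. So H=5.

Answer: A=3, D=1, F=6, H=5, J=4, K=8, P=0, T=9, X=2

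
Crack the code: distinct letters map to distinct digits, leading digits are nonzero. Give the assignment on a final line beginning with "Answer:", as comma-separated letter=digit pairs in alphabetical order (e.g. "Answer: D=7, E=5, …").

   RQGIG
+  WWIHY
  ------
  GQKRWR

Step 1. [col 1: G + Y ≡ R (mod 10)] column 1 (G + Y ≡ R (mod 10), carry-in 0) doesn't pin G yet; pick G=1 and continue. So G=1.
Step 2. [col 1: G + Y ≡ R (mod 10)] no forcing yet in column 1 (carry-in 0); R=9 is free and consistent — try it, so R=9.
Step 3. [col 1: G + Y ≡ R (mod 10)] in column 1 we have G+Y≡R with carry-in 0; given G=1, R=9 and digits 1,9 already taken and all letters distinct, that pins Y to 8 ⇒ Y=8.
Step 4. [col 2: I + H ≡ W (mod 10)] column 2 (I + H ≡ W (mod 10), carry-in 0) doesn't pin I yet; pick I=7 and continue. So I=7.
Step 5. [col 2: I + H ≡ W (mod 10)] column 2 (I + H ≡ W (mod 10), carry-in 0) doesn't pin W yet; pick W=3 and continue ⇒ W=3.
Step 6. [col 2: I + H ≡ W (mod 10)] column 2 reads I+H+carry(0)=W with I=7, W=3; with digits 1,3,7,8,9 already taken and all letters distinct, the only value for H is 6, so H=6.
Step 7. [col 4: Q + W ≡ K (mod 10)] column 4 reads Q+W+carry(0)=K with W=3; with digits 1,3,6,7,8,9 already taken and all letters distinct, the only value for K is 5, so K=5.
Step 8. [col 4: Q + W ≡ K (mod 10)] column 4 reads Q+W+carry(0)=K with W=3, K=5; with digits 1,3,5,6,7,8,9 already taken and all letters distinct, the only value for Q is 2, so Q=2.

Answer: G=1, H=6, I=7, K=5, Q=2, R=9, W=3, Y=8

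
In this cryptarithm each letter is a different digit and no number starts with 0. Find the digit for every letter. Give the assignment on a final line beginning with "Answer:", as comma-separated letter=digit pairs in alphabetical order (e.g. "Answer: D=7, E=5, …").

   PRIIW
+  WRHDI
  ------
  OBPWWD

Step 1. [O] O is the leading digit of a 6-digit sum of two 5-digit numbers; the final carry is exactly 1 ⇒ O=1.
Step 2. [col 1: W + I ≡ D (mod 10)] D=8 is one option consistent with column 1 (W + I ≡ D (mod 10), carry-in 0) — take it. So D=8.
Step 3. [col 1: W + I ≡ D (mod 10)] column 1 (W + I ≡ D (mod 10), carry-in 0) doesn't pin W yet; pick W=3 and continue. So W=3.
Step 4. [col 1: W + I ≡ D (mod 10)] from column 1 (W=3, D=8, carry-in 0, digits 1,3,8 already taken and all letters distinct): I must equal 5, so I=5.
Step 5. [col 3: I + H ≡ W (mod 10)] in column 3 we have I+H≡W with carry-in 1; given I=5, W=3 and digits 1,3,5,8 already taken and all letters distinct, that pins H to 7, so H=7.
Step 6. [col 4: R + R ≡ P (mod 10)] in column 4 we have R+R≡P with carry-in 1; given nothing yet and digits 1,3,5,7,8 already taken and all letters distinct, that pins P to 9. So P=9.
Step 7. [col 4: R + R ≡ P (mod 10)] column 4 reads R+R+carry(1)=P with P=9; with digits 1,3,5,7,8,9 already taken and all letters distinct, the only value for R is 4. So R=4.
Step 8. [col 5: P + W ≡ B (mod 10)] column 5 reads P+W+carry(0)=B with P=9, W=3; with digits 1,3,4,5,7,8,9 already taken and all letters distinct, the only value for B is 2, so B=2.

Answer: B=2, D=8, H=7, I=5, O=1, P=9, R=4, W=3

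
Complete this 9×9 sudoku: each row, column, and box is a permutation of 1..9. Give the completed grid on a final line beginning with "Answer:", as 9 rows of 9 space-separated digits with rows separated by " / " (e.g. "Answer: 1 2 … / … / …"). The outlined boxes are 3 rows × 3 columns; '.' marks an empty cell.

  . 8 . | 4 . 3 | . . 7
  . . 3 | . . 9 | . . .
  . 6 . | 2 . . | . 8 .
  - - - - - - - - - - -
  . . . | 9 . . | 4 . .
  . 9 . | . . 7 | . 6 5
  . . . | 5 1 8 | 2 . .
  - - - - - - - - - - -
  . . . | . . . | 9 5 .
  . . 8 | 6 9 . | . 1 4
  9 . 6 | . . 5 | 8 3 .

Step 1. [r7c6∈{1,2,4}] in col 6, 4 fits only at r7c6 ⇒ r7c6=4.
Step 2. [r5c4∈{3}] r5c4 has the single candidate 3 ⇒ r5c4=3.
Step 3. [r5c7∈{1}] r5c7 is down to just 1. So r5c7=1.
Step 4. [r7c5∈{2,3,7,8}] col 5 places 3 nowhere but r7c5. So r7c5=3.
Step 5. [r9c2∈{1,2,4,7}] 4 has one home in row 9: r9c2, so r9c2=4.
Step 6. [r4c8∈{7}] r4c8 is down to just 7. So r4c8=7.
Step 7. [r2c5∈{5,6,7,8}] across col 5, 8 lands solely at r2c5 ⇒ r2c5=8.
Step 8. [r6c1∈{3,4,6,7}] row 6 places 6 nowhere but r6c1, so r6c1=6.
Step 9. [r8c6∈{2}] r8c6's peers cover all but 2 ⇒ r8c6=2.
Step 10. [r3c6∈{1}] r3c6 has the single candidate 1. So r3c6=1.
Step 11. [r2c4∈{7}] only 7 remains possible at r2c4, so r2c4=7.
Step 12. [r3c5∈{5}] r3c5 is down to just 5. So r3c5=5.
Step 13. [r2c9∈{1,2,6}] r2c9 is the only open cell in col 9 admitting 1. So r2c9=1.
Step 14. [r6c3∈{4,7}] in row 6, 4 fits only at r6c3 ⇒ r6c3=4.
Step 15. [r5c3∈{2}] r5c3 has the single candidate 2. So r5c3=2.
Step 16. [r6c2∈{3,7}] r6c2 is the only open cell in row 6 admitting 7. So r6c2=7.
Step 17. [r6c9∈{3,9}] in row 6, 3 fits only at r6c9 ⇒ r6c9=3.
Step 18. [r3c1∈{4,7}] across row 3, 4 lands solely at r3c1, so r3c1=4.
Step 19. [r3c3∈{7,9}] row 3 places 7 nowhere but r3c3, so r3c3=7.
Step 20. [r7c3∈{1}] nothing but 1 survives at r7c3 ⇒ r7c3=1.
Step 21. [r7c2∈{2}] r7c2's peers cover all but 2, so r7c2=2.
Step 22. [r2c2∈{5}] r2c2 is down to just 5 ⇒ r2c2=5.
Step 23. [r8c1∈{3,5,7}] in row 8, 5 fits only at r8c1 ⇒ r8c1=5.
Step 24. [r4c1∈{1,3,8}] in col 1, 3 fits only at r4c1 ⇒ r4c1=3.
Step 25. [r2c1∈{2}] nothing but 2 survives at r2c1, so r2c1=2.
Step 26. [r1c5∈{6}] only 6 remains possible at r1c5 ⇒ r1c5=6.
Step 27. [r6c8∈{9}] r6c8's peers cover all but 9. So r6c8=9.
Step 28. [r2c7∈{6}] r2c7 is down to just 6 ⇒ r2c7=6.
Step 29. [r9c4∈{1}] nothing but 1 survives at r9c4. So r9c4=1.
Step 30. [r8c7∈{7}] r8c7 has the single candidate 7 ⇒ r8c7=7.
Step 31. [r3c7∈{3}] r3c7 has the single candidate 3. So r3c7=3.
Step 32. [r4c9∈{8}] r4c9 is down to just 8. So r4c9=8.
Step 33. [r7c1∈{7}] nothing but 7 survives at r7c1, so r7c1=7.
Step 34. [r9c9∈{2}] r9c9 has the single candidate 2, so r9c9=2.
Step 35. [r1c8∈{2}] nothing but 2 survives at r1c8. So r1c8=2.
Step 36. [r4c3∈{5}] r4c3 has the single candidate 5 ⇒ r4c3=5.
Step 37. [r5c1∈{8}] nothing but 8 survives at r5c1. So r5c1=8.
Step 38. [r4c2∈{1}] nothing but 1 survives at r4c2. So r4c2=1.
Step 39. [r4c5∈{2}] nothing but 2 survives at r4c5 ⇒ r4c5=2.
Step 40. [r4c6∈{6}] nothing but 6 survives at r4c6 ⇒ r4c6=6.
Step 41. [r3c9∈{9}] r3c9 has the single candidate 9 ⇒ r3c9=9.
Step 42. [r2c8∈{4}] nothing but 4 survives at r2c8 ⇒ r2c8=4.
Step 43. [r5c5∈{4}] r5c5's peers cover all but 4, so r5c5=4.
Step 44. [r1c1∈{1}] r1c1 has the single candidate 1, so r1c1=1.
Step 45. [r7c9∈{6}] r7c9's peers cover all but 6. So r7c9=6.
Step 46. [r9c5∈{7}] r9c5 has the single candidate 7. So r9c5=7.
Step 47. [r1c7∈{5}] r1c7 is down to just 5. So r1c7=5.
Step 48. [r8c2∈{3}] nothing but 3 survives at r8c2, so r8c2=3.
Step 49. [r1c3∈{9}] r1c3's peers cover all but 9 ⇒ r1c3=9.
Step 50. [r7c4∈{8}] r7c4 is down to just 8, so r7c4=8.

Answer: 1 8 9 4 6 3 5 2 7 / 2 5 3 7 8 9 6 4 1 / 4 6 7 2 5 1 3 8 9 / 3 1 5 9 2 6 4 7 8 / 8 9 2 3 4 7 1 6 5 / 6 7 4 5 1 8 2 9 3 / 7 2 1 8 3 4 9 5 6 / 5 3 8 6 9 2 7 1 4 / 9 4 6 1 7 5 8 3 2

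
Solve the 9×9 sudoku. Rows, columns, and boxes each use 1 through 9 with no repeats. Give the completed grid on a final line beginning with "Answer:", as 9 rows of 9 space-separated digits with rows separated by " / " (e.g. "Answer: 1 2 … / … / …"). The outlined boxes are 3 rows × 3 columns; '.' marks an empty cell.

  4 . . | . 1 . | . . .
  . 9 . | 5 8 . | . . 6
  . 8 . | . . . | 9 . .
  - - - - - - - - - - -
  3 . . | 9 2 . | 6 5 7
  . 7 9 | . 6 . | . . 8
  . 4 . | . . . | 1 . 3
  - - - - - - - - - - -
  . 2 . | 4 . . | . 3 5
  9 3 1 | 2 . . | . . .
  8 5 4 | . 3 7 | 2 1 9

Step 1. [r1c9∈{2}] only 2 remains possible at r1c9, so r1c9=2.
Step 2. [r4c6∈{1,4,8}] row 4 places 4 nowhere but r4c6 ⇒ r4c6=4.
Step 3. [r1c2∈{6}] r1c2's peers cover all but 6 ⇒ r1c2=6.
Step 4. [r2c1∈{1,2,7}] row 2 places 1 nowhere but r2c1. So r2c1=1.
Step 5. [r7c6∈{1,6,8,9}] in row 7, 1 fits only at r7c6 ⇒ r7c6=1.
Step 6. [r8c6∈{5,6,8}] 8 has one home in box 8: r8c6. So r8c6=8.
Step 7. [r6c6∈{5}] nothing but 5 survives at r6c6, so r6c6=5.
Step 8. [r1c7∈{3,5,7,8}] in col 7, 5 fits only at r1c7 ⇒ r1c7=5.
Step 9. [r5c6∈{3}] r5c6 is down to just 3. So r5c6=3.
Step 10. [r3c3∈{2,3,5,7}] across col 3, 5 lands solely at r3c3, so r3c3=5.
Step 11. [r3c5∈{4,7}] col 5 places 4 nowhere but r3c5 ⇒ r3c5=4.
Step 12. [r3c8∈{7}] nothing but 7 survives at r3c8. So r3c8=7.
Step 13. [r2c3∈{2,3,7}] r2c3 is the only open cell in row 2 admitting 7 ⇒ r2c3=7.
Step 14. [r6c3∈{2,6,8}] across col 3, 2 lands solely at r6c3 ⇒ r6c3=2.
Step 15. [r2c8∈{4}] r2c8 has the single candidate 4. So r2c8=4.
Step 16. [r1c4∈{3,7}] r1c4 is the only open cell in row 1 admitting 7. So r1c4=7.
Step 17. [r3c6∈{2,6}] across col 6, 6 lands solely at r3c6, so r3c6=6.
Step 18. [r7c1∈{6,7}] 7 has one home in col 1: r7c1 ⇒ r7c1=7.
Step 19. [r8c9∈{4}] only 4 remains possible at r8c9, so r8c9=4.
Step 20. [r5c1∈{5}] r5c1 is down to just 5. So r5c1=5.
Step 21. [r1c8∈{8}] only 8 remains possible at r1c8 ⇒ r1c8=8.
Step 22. [r8c8∈{6}] nothing but 6 survives at r8c8, so r8c8=6.
Step 23. [r9c4∈{6}] r9c4 is down to just 6, so r9c4=6.
Step 24. [r6c8∈{9}] only 9 remains possible at r6c8 ⇒ r6c8=9.
Step 25. [r3c9∈{1}] only 1 remains possible at r3c9 ⇒ r3c9=1.
Step 26. [r6c5∈{7}] only 7 remains possible at r6c5. So r6c5=7.
Step 27. [r4c2∈{1}] nothing but 1 survives at r4c2. So r4c2=1.
Step 28. [r8c5∈{5}] nothing but 5 survives at r8c5. So r8c5=5.
Step 29. [r2c7∈{3}] r2c7's peers cover all but 3, so r2c7=3.
Step 30. [r1c3∈{3}] r1c3 is down to just 3, so r1c3=3.
Step 31. [r5c4∈{1}] r5c4 has the single candidate 1. So r5c4=1.
Step 32. [r7c7∈{8}] r7c7 is down to just 8 ⇒ r7c7=8.
Step 33. [r7c3∈{6}] r7c3's peers cover all but 6. So r7c3=6.
Step 34. [r5c8∈{2}] only 2 remains possible at r5c8 ⇒ r5c8=2.
Step 35. [r1c6∈{9}] nothing but 9 survives at r1c6. So r1c6=9.
Step 36. [r3c4∈{3}] r3c4 is down to just 3 ⇒ r3c4=3.
Step 37. [r8c7∈{7}] r8c7 is down to just 7. So r8c7=7.
Step 38. [r5c7∈{4}] r5c7 is down to just 4, so r5c7=4.
Step 39. [r6c1∈{6}] only 6 remains possible at r6c1 ⇒ r6c1=6.
Step 40. [r2c6∈{2}] r2c6 has the single candidate 2 ⇒ r2c6=2.
Step 41. [r3c1∈{2}] r3c1 has the single candidate 2. So r3c1=2.
Step 42. [r6c4∈{8}] r6c4 has the single candidate 8 ⇒ r6c4=8.
Step 43. [r4c3∈{8}] r4c3 is down to just 8, so r4c3=8.
Step 44. [r7c5∈{9}] r7c5 has the single candidate 9 ⇒ r7c5=9.

Answer: 4 6 3 7 1 9 5 8 2 / 1 9 7 5 8 2 3 4 6 / 2 8 5 3 4 6 9 7 1 / 3 1 8 9 2 4 6 5 7 / 5 7 9 1 6 3 4 2 8 / 6 4 2 8 7 5 1 9 3 / 7 2 6 4 9 1 8 3 5 / 9 3 1 2 5 8 7 6 4 / 8 5 4 6 3 7 2 1 9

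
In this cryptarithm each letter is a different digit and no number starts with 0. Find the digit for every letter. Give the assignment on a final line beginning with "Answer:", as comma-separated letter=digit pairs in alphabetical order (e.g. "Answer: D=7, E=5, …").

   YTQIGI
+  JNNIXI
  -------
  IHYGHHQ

Step 1. [col 1: I + I ≡ Q (mod 10)] no forcing yet in column 1 (carry-in 0); I=1 is free and consistent — try it ⇒ I=1.
Step 2. [col 1: I + I ≡ Q (mod 10)] in column 1 we have I+I≡Q with carry-in 0; given I=1 and digits 1 already taken and all letters distinct, that pins Q to 2. So Q=2.
Step 3. [col 2: G + X ≡ H (mod 10)] column 2 (G + X ≡ H (mod 10), carry-in 0) doesn't pin X yet; pick X=6 and continue, so X=6.
Step 4. [col 2: G + X ≡ H (mod 10)] no forcing yet in column 2 (carry-in 0); G=7 is free and consistent — try it, so G=7.
Step 5. [col 2: G + X ≡ H (mod 10)] in column 2 we have G+X≡H with carry-in 0; given G=7, X=6 and digits 1,2,6,7 already taken and all letters distinct, that pins H to 3. So H=3.
Step 6. [col 4: Q + N ≡ G (mod 10)] column 4: given Q=2, G=7, carry-in 0, and digits 1,2,3,6,7 already taken and all letters distinct, Q+N≡G (mod 10) forces N=5, so N=5.
Step 7. [col 5: T + N ≡ Y (mod 10)] no forcing yet in column 5 (carry-in 0); Y=4 is free and consistent — try it. So Y=4.
Step 8. [col 5: T + N ≡ Y (mod 10)] from column 5 (N=5, Y=4, carry-in 0, digits 1,2,3,4,5,6,7 already taken and all letters distinct): T must equal 9, so T=9.
Step 9. [col 6: Y + J ≡ H (mod 10)] column 6 reads Y+J+carry(1)=H with Y=4, H=3; with digits 1,2,3,4,5,6,7,9 already taken and all letters distinct, the only value for J is 8. So J=8.

Answer: G=7, H=3, I=1, J=8, N=5, Q=2, T=9, X=6, Y=4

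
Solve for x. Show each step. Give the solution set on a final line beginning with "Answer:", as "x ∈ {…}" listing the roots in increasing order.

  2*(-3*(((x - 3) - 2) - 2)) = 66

Step 1. [2*(-3*(((x - 3) - 2) - 2)) = 66] LHS = 2·(…); ÷2 both sides ⇒ div: -3*(((x - 3) - 2) - 2) = 33.
Step 2. [-3*(((x - 3) - 2) - 2) = 33] divide by the outer -3 ⇒ div: ((x - 3) - 2) - 2 = -11.
Step 3. [((x - 3) - 2) - 2 = -11] add 2: x sits inside (… - 2) ⇒ sub: (x - 3) - 2 = -9.
Step 4. [(x - 3) - 2 = -9] 2 comes off first (add 2) ⇒ sub: x - 3 = -7.
Step 5. [x - 3 = -7] add 3: x sits inside (… - 3) ⇒ sub: x = -4.

Answer: x ∈ {-4}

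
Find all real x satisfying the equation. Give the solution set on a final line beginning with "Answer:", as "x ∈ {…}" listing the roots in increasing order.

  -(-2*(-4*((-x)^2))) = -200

Step 1. [-(-2*(-4*((-x)^2))) = -200] leading − — multiply by −1. So neg: -2*(-4*((-x)^2)) = 200.
Step 2. [-2*(-4*((-x)^2)) = 200] leading coefficient -2: divide by -2, so div: -4*((-x)^2) = -100.
Step 3. [-4*((-x)^2) = -100] LHS = -4·(…); ÷-4 both sides, so div: (-x)^2 = 25.
Step 4. [(-x)^2 = 25] 25 ≥ 0, LHS is (·)² — take ±√, so sqrt: -x = 5 or -5.
Step 5. [-x = 5 or -5] leading − — multiply by −1. So neg: x = -5 or 5.

Answer: x ∈ {-5, 5}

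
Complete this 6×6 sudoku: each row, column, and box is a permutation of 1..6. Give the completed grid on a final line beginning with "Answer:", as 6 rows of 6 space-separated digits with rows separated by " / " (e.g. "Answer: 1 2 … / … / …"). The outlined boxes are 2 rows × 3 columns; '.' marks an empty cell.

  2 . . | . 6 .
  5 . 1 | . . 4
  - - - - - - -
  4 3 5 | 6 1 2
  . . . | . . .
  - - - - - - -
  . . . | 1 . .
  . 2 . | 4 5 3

Step 1. [r6c3∈{6}] r6c3 has the single candidate 6, so r6c3=6.
Step 2. [r1c3∈{3,4}] 3 has one home in box 1: r1c3, so r1c3=3.
Step 3. [r4c6∈{5}] only 5 remains possible at r4c6. So r4c6=5.
Step 4. [r4c2∈{1,6}] r4c2 is the only open cell in col 2 admitting 1, so r4c2=1.
Step 5. [r4c4∈{3}] r4c4 is down to just 3, so r4c4=3.
Step 6. [r2c5∈{2,3}] r2c5 is the only open cell in row 2 admitting 3, so r2c5=3.
Step 7. [r1c2∈{4}] r1c2 is down to just 4 ⇒ r1c2=4.
Step 8. [r2c4∈{2}] only 2 remains possible at r2c4, so r2c4=2.
Step 9. [r1c6∈{1}] nothing but 1 survives at r1c6. So r1c6=1.
Step 10. [r1c4∈{5}] r1c4's peers cover all but 5, so r1c4=5.
Step 11. [r5c5∈{2}] r5c5 is down to just 2, so r5c5=2.
Step 12. [r5c1∈{3}] only 3 remains possible at r5c1 ⇒ r5c1=3.
Step 13. [r4c1∈{6}] r4c1 is down to just 6, so r4c1=6.
Step 14. [r5c6∈{6}] r5c6's peers cover all but 6. So r5c6=6.
Step 15. [r2c2∈{6}] only 6 remains possible at r2c2. So r2c2=6.
Step 16. [r5c3∈{4}] r5c3 has the single candidate 4 ⇒ r5c3=4.
Step 17. [r4c3∈{2}] only 2 remains possible at r4c3. So r4c3=2.
Step 18. [r4c5∈{4}] nothing but 4 survives at r4c5. So r4c5=4.
Step 19. [r5c2∈{5}] nothing but 5 survives at r5c2. So r5c2=5.
Step 20. [r6c1∈{1}] r6c1 is down to just 1, so r6c1=1.

Answer: 2 4 3 5 6 1 / 5 6 1 2 3 4 / 4 3 5 6 1 2 / 6 1 2 3 4 5 / 3 5 4 1 2 6 / 1 2 6 4 5 3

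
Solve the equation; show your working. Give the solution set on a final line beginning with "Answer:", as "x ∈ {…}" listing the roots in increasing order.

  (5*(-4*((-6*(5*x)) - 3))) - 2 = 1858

Step 1. [(5*(-4*((-6*(5*x)) - 3))) - 2 = 1858] -2 is outermost — add 2 both sides ⇒ sub: 5*(-4*((-6*(5*x)) - 3)) = 1860.
Step 2. [5*(-4*((-6*(5*x)) - 3)) = 1860] LHS = 5·(…); ÷5 both sides, so div: -4*((-6*(5*x)) - 3) = 372.
Step 3. [-4*((-6*(5*x)) - 3) = 372] divide by the outer -4, so div: (-6*(5*x)) - 3 = -93.
Step 4. [(-6*(5*x)) - 3 = -93] add 3: x sits inside (… - 3). So sub: -6*(5*x) = -90.
Step 5. [-6*(5*x) = -90] -6 out front; divide by -6 ⇒ div: 5*x = 15.
Step 6. [5*x = 15] 5 out front; divide by 5, so div: x = 3.

Answer: x ∈ {3}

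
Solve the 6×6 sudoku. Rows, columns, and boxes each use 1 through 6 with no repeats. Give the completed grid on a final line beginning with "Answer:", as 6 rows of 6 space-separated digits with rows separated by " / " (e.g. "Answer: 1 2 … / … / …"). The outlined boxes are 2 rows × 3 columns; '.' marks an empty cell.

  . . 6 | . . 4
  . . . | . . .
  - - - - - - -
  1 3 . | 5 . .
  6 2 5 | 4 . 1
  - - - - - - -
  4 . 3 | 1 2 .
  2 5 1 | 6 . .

Step 1. [r1c4∈{2,3}] in row 1, 2 fits only at r1c4, so r1c4=2.
Step 2. [r2c4∈{3}] r2c4 is down to just 3. So r2c4=3.
Step 3. [r2c1∈{5}] r2c1's peers cover all but 5, so r2c1=5.
Step 4. [r1c2∈{1}] r1c2 is down to just 1 ⇒ r1c2=1.
Step 5. [r3c5∈{6}] nothing but 6 survives at r3c5. So r3c5=6.
Step 6. [r2c2∈{4}] r2c2 has the single candidate 4. So r2c2=4.
Step 7. [r4c5∈{3}] only 3 remains possible at r4c5. So r4c5=3.
Step 8. [r5c2∈{6}] r5c2 has the single candidate 6 ⇒ r5c2=6.
Step 9. [r2c3∈{2}] r2c3 is down to just 2, so r2c3=2.
Step 10. [r2c5∈{1}] r2c5's peers cover all but 1. So r2c5=1.
Step 11. [r5c6∈{5}] r5c6's peers cover all but 5. So r5c6=5.
Step 12. [r3c3∈{4}] r3c3 is down to just 4 ⇒ r3c3=4.
Step 13. [r1c5∈{5}] r1c5's peers cover all but 5, so r1c5=5.
Step 14. [r6c6∈{3}] r6c6 is down to just 3. So r6c6=3.
Step 15. [r6c5∈{4}] r6c5 has the single candidate 4 ⇒ r6c5=4.
Step 16. [r2c6∈{6}] nothing but 6 survives at r2c6 ⇒ r2c6=6.
Step 17. [r3c6∈{2}] only 2 remains possible at r3c6, so r3c6=2.
Step 18. [r1c1∈{3}] r1c1 has the single candidate 3 ⇒ r1c1=3.

Answer: 3 1 6 2 5 4 / 5 4 2 3 1 6 / 1 3 4 5 6 2 / 6 2 5 4 3 1 / 4 6 3 1 2 5 / 2 5 1 6 4 3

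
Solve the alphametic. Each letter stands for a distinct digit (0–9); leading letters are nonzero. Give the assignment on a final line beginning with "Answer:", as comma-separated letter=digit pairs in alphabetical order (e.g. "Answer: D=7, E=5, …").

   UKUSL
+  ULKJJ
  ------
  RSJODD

Step 1. [col 1: L + J ≡ D (mod 10)] J=8 is one option consistent with column 1 (L + J ≡ D (mod 10), carry-in 0) — take it, so J=8.
Step 2. [col 1: L + J ≡ D (mod 10)] D=3 is one option consistent with column 1 (L + J ≡ D (mod 10), carry-in 0) — take it ⇒ D=3.
Step 3. [col 1: L + J ≡ D (mod 10)] in column 1 we have L+J≡D with carry-in 0; given J=8, D=3 and digits 3,8 already taken and all letters distinct, that pins L to 5, so L=5.
Step 4. [col 2: S + J ≡ D (mod 10)] from column 2 (J=8, D=3, carry-in 1, digits 3,5,8 already taken and all letters distinct): S must equal 4. So S=4.
Step 5. [R] adding two 5-digit numbers gives at most 5+1 digits, and here it does — R is that final carry and must be 1 ⇒ R=1.
Step 6. [col 3: U + K ≡ O (mod 10)] no forcing yet in column 3 (carry-in 1); K=2 is free and consistent — try it, so K=2.
Step 7. [col 3: U + K ≡ O (mod 10)] O=0 is one option consistent with column 3 (U + K ≡ O (mod 10), carry-in 1) — take it, so O=0.
Step 8. [col 3: U + K ≡ O (mod 10)] column 3: given K=2, O=0, carry-in 1, and digits 0,1,2,3,4,5,8 already taken and all letters distinct, U+K≡O (mod 10) forces U=7. So U=7.

Answer: D=3, J=8, K=2, L=5, O=0, R=1, S=4, U=7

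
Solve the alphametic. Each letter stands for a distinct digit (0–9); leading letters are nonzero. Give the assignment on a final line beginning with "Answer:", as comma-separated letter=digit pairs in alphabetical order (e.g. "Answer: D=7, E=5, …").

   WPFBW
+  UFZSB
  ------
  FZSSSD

Step 1. [col 1: W + B ≡ D (mod 10)] column 1 (W + B ≡ D (mod 10), carry-in 0) doesn't pin D yet; pick D=6 and continue. So D=6.
Step 2. [col 1: W + B ≡ D (mod 10)] W=7 is one option consistent with column 1 (W + B ≡ D (mod 10), carry-in 0) — take it. So W=7.
Step 3. [col 1: W + B ≡ D (mod 10)] in column 1 we have W+B≡D with carry-in 0; given W=7, D=6 and digits 6,7 already taken and all letters distinct, that pins B to 9, so B=9.
Step 4. [col 2: B + S ≡ S (mod 10)] no forcing yet in column 2 (carry-in 1); S=4 is free and consistent — try it, so S=4.
Step 5. [col 3: F + Z ≡ S (mod 10)] Z=2 is one option consistent with column 3 (F + Z ≡ S (mod 10), carry-in 1) — take it. So Z=2.
Step 6. [col 3: F + Z ≡ S (mod 10)] column 3: given Z=2, S=4, carry-in 1, and digits 2,4,6,7,9 already taken and all letters distinct, F+Z≡S (mod 10) forces F=1. So F=1.
Step 7. [col 4: P + F ≡ S (mod 10)] from column 4 (F=1, S=4, carry-in 0, digits 1,2,4,6,7,9 already taken and all letters distinct): P must equal 3, so P=3.
Step 8. [col 5: W + U ≡ Z (mod 10)] in column 5 we have W+U≡Z with carry-in 0; given W=7, Z=2 and digits 1,2,3,4,6,7,9 already taken and all letters distinct, that pins U to 5 ⇒ U=5.

Answer: B=9, D=6, F=1, P=3, S=4, U=5, W=7, Z=2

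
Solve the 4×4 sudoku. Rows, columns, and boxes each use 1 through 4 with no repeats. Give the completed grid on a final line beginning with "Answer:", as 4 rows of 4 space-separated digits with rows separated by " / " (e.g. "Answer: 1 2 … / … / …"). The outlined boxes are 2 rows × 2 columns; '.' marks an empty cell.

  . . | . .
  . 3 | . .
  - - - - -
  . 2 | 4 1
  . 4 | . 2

Step 1. [r1c2∈{1}] only 1 remains possible at r1c2 ⇒ r1c2=1.
Step 2. [r1c4∈{3,4}] across col 4, 3 lands solely at r1c4 ⇒ r1c4=3.
Step 3. [r1c3∈{2}] only 2 remains possible at r1c3 ⇒ r1c3=2.
Step 4. [r4c1∈{1,3}] row 4 places 1 nowhere but r4c1. So r4c1=1.
Step 5. [r2c4∈{4}] nothing but 4 survives at r2c4 ⇒ r2c4=4.
Step 6. [r3c1∈{3}] only 3 remains possible at r3c1 ⇒ r3c1=3.
Step 7. [r1c1∈{4}] nothing but 4 survives at r1c1. So r1c1=4.
Step 8. [r2c3∈{1}] only 1 remains possible at r2c3, so r2c3=1.
Step 9. [r4c3∈{3}] only 3 remains possible at r4c3. So r4c3=3.
Step 10. [r2c1∈{2}] r2c1's peers cover all but 2. So r2c1=2.

Answer: 4 1 2 3 / 2 3 1 4 / 3 2 4 1 / 1 4 3 2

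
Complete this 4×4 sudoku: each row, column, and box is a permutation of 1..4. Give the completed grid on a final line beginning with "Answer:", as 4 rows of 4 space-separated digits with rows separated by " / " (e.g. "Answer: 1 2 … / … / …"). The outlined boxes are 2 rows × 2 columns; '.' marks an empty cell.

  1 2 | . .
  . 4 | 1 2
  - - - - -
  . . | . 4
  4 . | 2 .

Step 1. [r3c3∈{3}] r3c3 has the single candidate 3. So r3c3=3.
Step 2. [r4c2∈{1,3}] row 4 places 3 nowhere but r4c2, so r4c2=3.
Step 3. [r1c4∈{3}] only 3 remains possible at r1c4 ⇒ r1c4=3.
Step 4. [r3c2∈{1}] r3c2 has the single candidate 1. So r3c2=1.
Step 5. [r1c3∈{4}] r1c3's peers cover all but 4, so r1c3=4.
Step 6. [r2c1∈{3}] only 3 remains possible at r2c1, so r2c1=3.
Step 7. [r4c4∈{1}] r4c4 is down to just 1, so r4c4=1.
Step 8. [r3c1∈{2}] r3c1 has the single candidate 2 ⇒ r3c1=2.

Answer: 1 2 4 3 / 3 4 1 2 / 2 1 3 4 / 4 3 2 1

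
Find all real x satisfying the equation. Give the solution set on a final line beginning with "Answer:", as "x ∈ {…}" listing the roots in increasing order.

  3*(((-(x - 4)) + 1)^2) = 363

Step 1. [3*(((-(x - 4)) + 1)^2) = 363] LHS = 3·(…); ÷3 both sides, so div: ((-(x - 4)) + 1)^2 = 121.
Step 2. [((-(x - 4)) + 1)^2 = 121] √ both sides: 121 ≥ 0 gives two branches ⇒ sqrt: (-(x - 4)) + 1 = 11 or -11.
Step 3. [(-(x - 4)) + 1 = 11 or -11] +1 is outermost — subtract 1 both sides. So sub: -(x - 4) = 10 or -12.
Step 4. [-(x - 4) = 10 or -12] leading − — multiply by −1 ⇒ neg: x - 4 = -10 or 12.
Step 5. [x - 4 = -10 or 12] peel the -4: add 4 from each side, so sub: x = -6 or 16.

Answer: x ∈ {-6, 16}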